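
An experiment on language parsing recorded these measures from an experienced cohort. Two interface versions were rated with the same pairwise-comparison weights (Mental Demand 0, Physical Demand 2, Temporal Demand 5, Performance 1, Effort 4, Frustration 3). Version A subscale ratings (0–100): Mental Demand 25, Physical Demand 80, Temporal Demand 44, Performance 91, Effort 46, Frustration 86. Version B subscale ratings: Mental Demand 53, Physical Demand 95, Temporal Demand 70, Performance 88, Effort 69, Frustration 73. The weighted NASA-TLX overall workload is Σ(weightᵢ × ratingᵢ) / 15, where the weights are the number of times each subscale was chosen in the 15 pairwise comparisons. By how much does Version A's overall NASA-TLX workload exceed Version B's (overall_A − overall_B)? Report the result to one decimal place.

-14.0

Version A weighted sum = 0·25 + 2·80 + 5·44 + 1·91 + 4·46 + 3·86 = 0 + 160 + 220 + 91 + 184 + 258 = 913; overall_A = 913/15 = 60.8667.
Version B weighted sum = 0·53 + 2·95 + 5·70 + 1·88 + 4·69 + 3·73 = 0 + 190 + 350 + 88 + 276 + 219 = 1123; overall_B = 1123/15 = 74.8667.
Difference = 60.8667 − 74.8667 = -14.0000 ≈ -14.0.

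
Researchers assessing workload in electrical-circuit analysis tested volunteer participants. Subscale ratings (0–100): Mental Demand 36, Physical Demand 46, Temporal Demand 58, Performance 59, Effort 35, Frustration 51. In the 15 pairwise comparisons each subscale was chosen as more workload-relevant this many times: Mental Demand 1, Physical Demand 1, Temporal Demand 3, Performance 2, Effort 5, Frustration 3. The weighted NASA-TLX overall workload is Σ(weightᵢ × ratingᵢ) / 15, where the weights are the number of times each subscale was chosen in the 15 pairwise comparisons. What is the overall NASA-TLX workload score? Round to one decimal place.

46.8

The tallies are the weights (they sum to 15).
Weighted sum = 1·36 + 1·46 + 3·58 + 2·59 + 5·35 + 3·51
            = 36 + 46 + 174 + 118 + 175 + 153 = 702.
Overall workload = 702 / 15 = 46.8000 ≈ 46.8.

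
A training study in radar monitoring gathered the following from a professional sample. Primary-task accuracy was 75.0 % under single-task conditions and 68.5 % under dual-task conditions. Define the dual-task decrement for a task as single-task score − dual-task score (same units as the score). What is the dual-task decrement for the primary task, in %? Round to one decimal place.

6.5

Decrement = 75.0 − 68.5 = 6.5000 % ≈ 6.5 %.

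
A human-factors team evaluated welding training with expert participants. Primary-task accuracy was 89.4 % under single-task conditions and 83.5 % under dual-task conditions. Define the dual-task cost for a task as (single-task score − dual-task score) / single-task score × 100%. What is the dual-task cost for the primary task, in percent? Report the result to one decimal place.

6.6

Cost = (89.4 − 83.5) / 89.4 × 100%
     = 5.9000 / 89.4 × 100% = 6.5996%.
≈ 6.6%.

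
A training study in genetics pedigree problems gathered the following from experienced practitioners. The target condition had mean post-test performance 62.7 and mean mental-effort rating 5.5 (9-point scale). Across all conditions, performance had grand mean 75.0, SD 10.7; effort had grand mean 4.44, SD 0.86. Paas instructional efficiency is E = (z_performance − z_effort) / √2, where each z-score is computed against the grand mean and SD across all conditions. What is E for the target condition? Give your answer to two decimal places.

z_performance = (62.7 − 75.0) / 10.7 = -12.3000 / 10.7 = -1.1495.
z_effort = (5.5 − 4.44) / 0.86 = 1.0600 / 0.86 = 1.2326.
z_P − z_E = -1.1495 − 1.2326 = -2.3821.
E = -2.3821 / √2 = -2.3821 / 1.41421 = -1.6844 ≈ -1.68.

-1.68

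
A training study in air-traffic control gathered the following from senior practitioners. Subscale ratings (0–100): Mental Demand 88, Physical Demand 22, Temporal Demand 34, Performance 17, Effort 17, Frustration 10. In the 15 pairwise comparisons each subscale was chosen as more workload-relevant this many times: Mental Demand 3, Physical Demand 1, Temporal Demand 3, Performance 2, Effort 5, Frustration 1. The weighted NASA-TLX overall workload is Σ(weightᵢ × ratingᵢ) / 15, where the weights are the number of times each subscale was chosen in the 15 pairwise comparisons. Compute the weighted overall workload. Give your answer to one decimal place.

The tallies are the weights (they sum to 15).
Weighted sum = 3·88 + 1·22 + 3·34 + 2·17 + 5·17 + 1·10
            = 264 + 22 + 102 + 34 + 85 + 10 = 517.
Overall workload = 517 / 15 = 34.4667 ≈ 34.5.

34.5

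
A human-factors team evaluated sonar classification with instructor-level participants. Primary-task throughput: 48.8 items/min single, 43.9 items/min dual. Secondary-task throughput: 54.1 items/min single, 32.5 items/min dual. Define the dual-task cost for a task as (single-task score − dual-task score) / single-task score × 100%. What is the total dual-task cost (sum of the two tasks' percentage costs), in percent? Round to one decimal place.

Primary cost = (48.8 − 43.9) / 48.8 × 100% = 10.0410%.
Secondary cost = (54.1 − 32.5) / 54.1 × 100% = 39.9261%.
Total = 10.0410% + 39.9261% = 49.9671% ≈ 50.0%.

50.0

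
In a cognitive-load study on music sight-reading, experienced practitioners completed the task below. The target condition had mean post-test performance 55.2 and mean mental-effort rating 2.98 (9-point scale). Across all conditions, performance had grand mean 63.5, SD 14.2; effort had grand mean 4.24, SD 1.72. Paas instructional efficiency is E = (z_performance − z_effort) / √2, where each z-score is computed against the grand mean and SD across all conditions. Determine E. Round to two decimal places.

0.10

z_performance = (55.2 − 63.5) / 14.2 = -8.3000 / 14.2 = -0.5845.
z_effort = (2.98 − 4.24) / 1.72 = -1.2600 / 1.72 = -0.7326.
z_P − z_E = -0.5845 − (-0.7326) = 0.1481.
E = 0.1481 / √2 = 0.1481 / 1.41421 = 0.1047 ≈ 0.10.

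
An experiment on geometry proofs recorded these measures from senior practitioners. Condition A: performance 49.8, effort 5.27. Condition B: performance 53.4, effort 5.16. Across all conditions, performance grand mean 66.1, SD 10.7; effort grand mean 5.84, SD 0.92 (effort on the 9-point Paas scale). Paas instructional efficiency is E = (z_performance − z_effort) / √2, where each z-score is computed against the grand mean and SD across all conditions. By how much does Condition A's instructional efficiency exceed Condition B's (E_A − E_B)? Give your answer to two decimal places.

Condition A: z_P = (49.8 − 66.1)/10.7 = -1.5234; z_E = (5.27 − 5.84)/0.92 = -0.6196; E_A = (-1.5234 − (-0.6196))/√2 = -0.6391.
Condition B: z_P = (53.4 − 66.1)/10.7 = -1.1869; z_E = (5.16 − 5.84)/0.92 = -0.7391; E_B = (-1.1869 − (-0.7391))/√2 = -0.3166.
E_A − E_B = -0.6391 − (-0.3166) = -0.3225 ≈ -0.32.

-0.32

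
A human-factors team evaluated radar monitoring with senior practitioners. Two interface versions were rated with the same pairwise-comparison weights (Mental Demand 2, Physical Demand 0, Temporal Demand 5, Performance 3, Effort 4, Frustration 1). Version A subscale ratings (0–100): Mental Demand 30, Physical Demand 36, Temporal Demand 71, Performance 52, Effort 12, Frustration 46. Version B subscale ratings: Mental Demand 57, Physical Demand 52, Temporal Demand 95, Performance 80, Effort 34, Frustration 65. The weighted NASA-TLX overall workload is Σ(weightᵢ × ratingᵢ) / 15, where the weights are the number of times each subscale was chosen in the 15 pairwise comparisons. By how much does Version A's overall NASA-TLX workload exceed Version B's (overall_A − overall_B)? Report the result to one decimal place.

-24.3

Version A weighted sum = 2·30 + 0·36 + 5·71 + 3·52 + 4·12 + 1·46 = 60 + 0 + 355 + 156 + 48 + 46 = 665; overall_A = 665/15 = 44.3333.
Version B weighted sum = 2·57 + 0·52 + 5·95 + 3·80 + 4·34 + 1·65 = 114 + 0 + 475 + 240 + 136 + 65 = 1030; overall_B = 1030/15 = 68.6667.
Difference = 44.3333 − 68.6667 = -24.3334 ≈ -24.3.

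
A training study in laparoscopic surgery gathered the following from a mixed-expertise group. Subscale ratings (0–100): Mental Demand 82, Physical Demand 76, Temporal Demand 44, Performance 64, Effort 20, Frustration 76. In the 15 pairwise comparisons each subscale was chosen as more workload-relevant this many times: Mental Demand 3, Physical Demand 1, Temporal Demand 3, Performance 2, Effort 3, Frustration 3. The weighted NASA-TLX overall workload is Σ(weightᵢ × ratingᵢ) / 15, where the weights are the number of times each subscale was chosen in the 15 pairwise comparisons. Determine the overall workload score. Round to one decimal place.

The tallies are the weights (they sum to 15).
Weighted sum = 3·82 + 1·76 + 3·44 + 2·64 + 3·20 + 3·76
            = 246 + 76 + 132 + 128 + 60 + 228 = 870.
Overall workload = 870 / 15 = 58.0000 ≈ 58.0.

58.0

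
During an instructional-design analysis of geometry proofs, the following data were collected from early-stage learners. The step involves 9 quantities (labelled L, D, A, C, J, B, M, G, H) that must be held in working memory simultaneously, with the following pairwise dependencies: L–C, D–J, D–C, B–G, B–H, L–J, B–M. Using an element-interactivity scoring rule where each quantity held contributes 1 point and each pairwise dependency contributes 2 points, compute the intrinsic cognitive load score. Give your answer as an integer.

23

Count of quantities held simultaneously: 9.
Count of pairwise dependencies listed: 7.
Element contribution: 9 × 1 = 9.
Interaction contribution: 7 × 2 = 14.
Intrinsic load = 9 + 14 = 23.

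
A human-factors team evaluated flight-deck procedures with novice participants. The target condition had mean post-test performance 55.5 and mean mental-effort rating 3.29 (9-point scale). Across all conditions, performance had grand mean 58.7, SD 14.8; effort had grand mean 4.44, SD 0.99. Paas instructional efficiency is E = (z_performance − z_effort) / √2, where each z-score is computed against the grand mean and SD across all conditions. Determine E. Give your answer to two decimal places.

z_performance = (55.5 − 58.7) / 14.8 = -3.2000 / 14.8 = -0.2162.
z_effort = (3.29 − 4.44) / 0.99 = -1.1500 / 0.99 = -1.1616.
z_P − z_E = -0.2162 − (-1.1616) = 0.9454.
E = 0.9454 / √2 = 0.9454 / 1.41421 = 0.6685 ≈ 0.67.

0.67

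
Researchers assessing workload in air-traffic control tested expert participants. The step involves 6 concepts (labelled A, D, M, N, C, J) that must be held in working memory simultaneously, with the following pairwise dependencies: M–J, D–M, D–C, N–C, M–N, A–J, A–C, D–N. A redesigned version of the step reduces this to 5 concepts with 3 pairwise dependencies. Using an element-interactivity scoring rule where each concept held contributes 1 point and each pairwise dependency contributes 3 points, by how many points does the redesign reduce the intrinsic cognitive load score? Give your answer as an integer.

16

Original: 6 × 1 + 8 × 3 = 6 + 24 = 30.
Redesigned: 5 × 1 + 3 × 3 = 5 + 9 = 14.
Reduction = 30 − 14 = 16.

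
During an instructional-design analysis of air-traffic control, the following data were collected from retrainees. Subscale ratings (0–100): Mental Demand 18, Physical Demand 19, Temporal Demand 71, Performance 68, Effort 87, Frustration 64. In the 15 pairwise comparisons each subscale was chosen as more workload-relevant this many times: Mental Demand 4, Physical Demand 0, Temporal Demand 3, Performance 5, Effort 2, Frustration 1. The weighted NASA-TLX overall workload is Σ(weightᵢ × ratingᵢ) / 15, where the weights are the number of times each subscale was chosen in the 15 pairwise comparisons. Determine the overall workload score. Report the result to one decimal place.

The tallies are the weights (they sum to 15).
Weighted sum = 4·18 + 0·19 + 3·71 + 5·68 + 2·87 + 1·64
            = 72 + 0 + 213 + 340 + 174 + 64 = 863.
Overall workload = 863 / 15 = 57.5333 ≈ 57.5.

57.5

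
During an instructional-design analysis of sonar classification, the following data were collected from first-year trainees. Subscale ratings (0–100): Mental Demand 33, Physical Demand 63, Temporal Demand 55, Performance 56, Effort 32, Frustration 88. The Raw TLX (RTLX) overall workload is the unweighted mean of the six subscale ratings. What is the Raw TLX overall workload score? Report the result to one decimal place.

Sum of ratings = 33 + 63 + 55 + 56 + 32 + 88 = 327.
RTLX = 327 / 6 = 54.5000 ≈ 54.5.

54.5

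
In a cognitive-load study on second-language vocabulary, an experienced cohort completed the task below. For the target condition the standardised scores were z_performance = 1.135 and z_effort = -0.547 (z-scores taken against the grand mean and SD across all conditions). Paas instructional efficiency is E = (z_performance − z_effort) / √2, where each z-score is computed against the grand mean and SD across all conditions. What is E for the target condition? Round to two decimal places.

1.19

z_P − z_E = 1.135 − (-0.547) = 1.6820.
E = 1.6820 / √2 = 1.6820 / 1.41421 = 1.1894 ≈ 1.19.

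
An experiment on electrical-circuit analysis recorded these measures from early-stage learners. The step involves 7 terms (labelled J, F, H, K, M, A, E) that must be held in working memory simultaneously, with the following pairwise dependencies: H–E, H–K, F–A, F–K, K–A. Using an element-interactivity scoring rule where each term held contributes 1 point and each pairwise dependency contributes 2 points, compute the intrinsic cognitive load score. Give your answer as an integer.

17

Count of terms held simultaneously: 7.
Count of pairwise dependencies listed: 5.
Element contribution: 7 × 1 = 7.
Interaction contribution: 5 × 2 = 10.
Intrinsic load = 7 + 10 = 17.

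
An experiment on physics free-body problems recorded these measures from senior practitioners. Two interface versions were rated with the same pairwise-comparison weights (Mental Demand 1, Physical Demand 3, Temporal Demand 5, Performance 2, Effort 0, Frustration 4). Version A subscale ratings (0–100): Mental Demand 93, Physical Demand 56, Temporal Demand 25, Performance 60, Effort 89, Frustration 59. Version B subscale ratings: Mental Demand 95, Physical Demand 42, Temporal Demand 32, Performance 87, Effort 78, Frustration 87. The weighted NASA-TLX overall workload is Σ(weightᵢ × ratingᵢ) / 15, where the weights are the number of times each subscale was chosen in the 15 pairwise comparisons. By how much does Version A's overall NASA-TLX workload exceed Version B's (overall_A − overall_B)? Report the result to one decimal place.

-10.7

Version A weighted sum = 1·93 + 3·56 + 5·25 + 2·60 + 0·89 + 4·59 = 93 + 168 + 125 + 120 + 0 + 236 = 742; overall_A = 742/15 = 49.4667.
Version B weighted sum = 1·95 + 3·42 + 5·32 + 2·87 + 0·78 + 4·87 = 95 + 126 + 160 + 174 + 0 + 348 = 903; overall_B = 903/15 = 60.2000.
Difference = 49.4667 − 60.2000 = -10.7333 ≈ -10.7.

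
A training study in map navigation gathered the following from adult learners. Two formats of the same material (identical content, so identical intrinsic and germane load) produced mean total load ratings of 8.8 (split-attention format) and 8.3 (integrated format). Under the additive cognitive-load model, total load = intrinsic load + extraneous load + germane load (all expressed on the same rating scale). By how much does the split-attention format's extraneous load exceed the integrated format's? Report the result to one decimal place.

Intrinsic and germane load are equal across formats, so the difference in total load equals the difference in extraneous load.
Extraneous-load difference = 8.8 − 8.3 = 0.5.

0.5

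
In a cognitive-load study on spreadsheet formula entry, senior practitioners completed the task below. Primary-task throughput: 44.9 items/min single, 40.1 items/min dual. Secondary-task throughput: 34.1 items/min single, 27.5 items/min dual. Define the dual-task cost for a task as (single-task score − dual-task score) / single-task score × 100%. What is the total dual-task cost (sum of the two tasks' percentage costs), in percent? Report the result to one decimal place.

30.0

Primary cost = (44.9 − 40.1) / 44.9 × 100% = 10.6904%.
Secondary cost = (34.1 − 27.5) / 34.1 × 100% = 19.3548%.
Total = 10.6904% + 19.3548% = 30.0452% ≈ 30.0%.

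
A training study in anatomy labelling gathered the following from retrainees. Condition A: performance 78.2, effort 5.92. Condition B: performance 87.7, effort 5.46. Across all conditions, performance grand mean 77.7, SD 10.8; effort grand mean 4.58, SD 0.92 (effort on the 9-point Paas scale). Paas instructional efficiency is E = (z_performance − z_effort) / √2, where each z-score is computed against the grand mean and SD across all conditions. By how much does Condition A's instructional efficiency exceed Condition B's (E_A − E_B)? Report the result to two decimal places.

-0.98

Condition A: z_P = (78.2 − 77.7)/10.8 = 0.0463; z_E = (5.92 − 4.58)/0.92 = 1.4565; E_A = (0.0463 − 1.4565)/√2 = -0.9972.
Condition B: z_P = (87.7 − 77.7)/10.8 = 0.9259; z_E = (5.46 − 4.58)/0.92 = 0.9565; E_B = (0.9259 − 0.9565)/√2 = -0.0216.
E_A − E_B = -0.9972 − (-0.0216) = -0.9756 ≈ -0.98.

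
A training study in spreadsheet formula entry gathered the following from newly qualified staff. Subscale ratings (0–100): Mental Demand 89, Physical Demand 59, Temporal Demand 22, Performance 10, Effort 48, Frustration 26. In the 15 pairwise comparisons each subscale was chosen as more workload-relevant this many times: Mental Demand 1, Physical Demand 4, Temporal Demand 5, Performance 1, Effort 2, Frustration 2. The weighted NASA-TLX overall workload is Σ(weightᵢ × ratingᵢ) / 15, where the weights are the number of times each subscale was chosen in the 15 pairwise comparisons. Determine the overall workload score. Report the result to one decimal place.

39.5

The tallies are the weights (they sum to 15).
Weighted sum = 1·89 + 4·59 + 5·22 + 1·10 + 2·48 + 2·26
            = 89 + 236 + 110 + 10 + 96 + 52 = 593.
Overall workload = 593 / 15 = 39.5333 ≈ 39.5.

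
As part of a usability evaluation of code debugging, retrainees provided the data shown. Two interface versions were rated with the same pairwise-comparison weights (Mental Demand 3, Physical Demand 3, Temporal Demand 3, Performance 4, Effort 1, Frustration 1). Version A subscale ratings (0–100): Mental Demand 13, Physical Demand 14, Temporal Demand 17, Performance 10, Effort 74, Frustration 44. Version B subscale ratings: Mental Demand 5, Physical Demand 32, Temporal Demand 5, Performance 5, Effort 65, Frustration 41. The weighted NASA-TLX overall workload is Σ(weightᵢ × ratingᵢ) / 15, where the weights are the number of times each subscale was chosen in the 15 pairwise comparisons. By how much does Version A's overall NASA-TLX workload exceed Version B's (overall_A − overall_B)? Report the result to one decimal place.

2.5

Version A weighted sum = 3·13 + 3·14 + 3·17 + 4·10 + 1·74 + 1·44 = 39 + 42 + 51 + 40 + 74 + 44 = 290; overall_A = 290/15 = 19.3333.
Version B weighted sum = 3·5 + 3·32 + 3·5 + 4·5 + 1·65 + 1·41 = 15 + 96 + 15 + 20 + 65 + 41 = 252; overall_B = 252/15 = 16.8000.
Difference = 19.3333 − 16.8000 = 2.5333 ≈ 2.5.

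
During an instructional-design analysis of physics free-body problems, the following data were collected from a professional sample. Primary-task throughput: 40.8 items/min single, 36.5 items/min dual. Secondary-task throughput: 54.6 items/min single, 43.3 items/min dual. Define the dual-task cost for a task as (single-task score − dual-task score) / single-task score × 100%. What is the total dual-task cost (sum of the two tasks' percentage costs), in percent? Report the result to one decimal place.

Primary cost = (40.8 − 36.5) / 40.8 × 100% = 10.5392%.
Secondary cost = (54.6 − 43.3) / 54.6 × 100% = 20.6960%.
Total = 10.5392% + 20.6960% = 31.2352% ≈ 31.2%.

31.2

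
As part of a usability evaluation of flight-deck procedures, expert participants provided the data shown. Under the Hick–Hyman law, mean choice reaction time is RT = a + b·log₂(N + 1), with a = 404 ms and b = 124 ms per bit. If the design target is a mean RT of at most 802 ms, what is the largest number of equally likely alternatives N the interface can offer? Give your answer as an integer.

Set 404 + 124·log₂(N + 1) ≤ 802.
log₂(N + 1) ≤ (802 − 404) / 124 = 3.2097.
N + 1 ≤ 2^3.2097 = 9.2516.
N ≤ 8.2516, so the largest integer N is 8.

8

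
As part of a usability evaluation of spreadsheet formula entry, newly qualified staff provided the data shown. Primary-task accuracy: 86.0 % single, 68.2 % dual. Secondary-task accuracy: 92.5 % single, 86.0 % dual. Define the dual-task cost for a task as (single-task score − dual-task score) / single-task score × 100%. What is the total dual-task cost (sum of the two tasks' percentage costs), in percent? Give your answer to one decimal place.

Primary cost = (86.0 − 68.2) / 86.0 × 100% = 20.6977%.
Secondary cost = (92.5 − 86.0) / 92.5 × 100% = 7.0270%.
Total = 20.6977% + 7.0270% = 27.7247% ≈ 27.7%.

27.7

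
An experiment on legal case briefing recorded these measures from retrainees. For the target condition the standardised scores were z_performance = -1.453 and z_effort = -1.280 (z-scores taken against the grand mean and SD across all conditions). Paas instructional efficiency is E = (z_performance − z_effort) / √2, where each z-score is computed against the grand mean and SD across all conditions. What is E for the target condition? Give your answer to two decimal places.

-0.12

z_P − z_E = -1.453 − (-1.280) = -0.1730.
E = -0.1730 / √2 = -0.1730 / 1.41421 = -0.1223 ≈ -0.12.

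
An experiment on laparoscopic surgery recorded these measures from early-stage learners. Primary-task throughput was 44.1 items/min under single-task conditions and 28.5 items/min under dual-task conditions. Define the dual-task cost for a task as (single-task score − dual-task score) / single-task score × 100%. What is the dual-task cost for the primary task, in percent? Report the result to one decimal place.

Cost = (44.1 − 28.5) / 44.1 × 100%
     = 15.6000 / 44.1 × 100% = 35.3741%.
≈ 35.4%.

35.4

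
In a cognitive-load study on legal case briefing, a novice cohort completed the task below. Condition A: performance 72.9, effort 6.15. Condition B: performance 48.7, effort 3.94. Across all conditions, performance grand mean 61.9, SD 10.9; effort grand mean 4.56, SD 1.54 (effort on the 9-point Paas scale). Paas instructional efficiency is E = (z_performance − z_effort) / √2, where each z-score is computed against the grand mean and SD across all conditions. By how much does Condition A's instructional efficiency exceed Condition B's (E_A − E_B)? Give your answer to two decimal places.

Condition A: z_P = (72.9 − 61.9)/10.9 = 1.0092; z_E = (6.15 − 4.56)/1.54 = 1.0325; E_A = (1.0092 − 1.0325)/√2 = -0.0165.
Condition B: z_P = (48.7 − 61.9)/10.9 = -1.2110; z_E = (3.94 − 4.56)/1.54 = -0.4026; E_B = (-1.2110 − (-0.4026))/√2 = -0.5716.
E_A − E_B = -0.0165 − (-0.5716) = 0.5551 ≈ 0.56.

0.56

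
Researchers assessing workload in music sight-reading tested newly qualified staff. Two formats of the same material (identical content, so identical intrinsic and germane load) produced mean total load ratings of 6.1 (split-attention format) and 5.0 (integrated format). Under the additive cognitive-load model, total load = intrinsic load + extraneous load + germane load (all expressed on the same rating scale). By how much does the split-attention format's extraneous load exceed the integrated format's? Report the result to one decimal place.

Intrinsic and germane load are equal across formats, so the difference in total load equals the difference in extraneous load.
Extraneous-load difference = 6.1 − 5.0 = 1.1.

1.1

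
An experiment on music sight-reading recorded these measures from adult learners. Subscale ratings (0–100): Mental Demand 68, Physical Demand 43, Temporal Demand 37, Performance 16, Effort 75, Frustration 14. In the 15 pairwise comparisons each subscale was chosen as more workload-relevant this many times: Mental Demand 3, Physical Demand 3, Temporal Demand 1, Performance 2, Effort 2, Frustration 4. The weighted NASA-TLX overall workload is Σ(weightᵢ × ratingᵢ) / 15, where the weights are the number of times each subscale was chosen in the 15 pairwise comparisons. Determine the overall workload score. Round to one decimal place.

40.5

The tallies are the weights (they sum to 15).
Weighted sum = 3·68 + 3·43 + 1·37 + 2·16 + 2·75 + 4·14
            = 204 + 129 + 37 + 32 + 150 + 56 = 608.
Overall workload = 608 / 15 = 40.5333 ≈ 40.5.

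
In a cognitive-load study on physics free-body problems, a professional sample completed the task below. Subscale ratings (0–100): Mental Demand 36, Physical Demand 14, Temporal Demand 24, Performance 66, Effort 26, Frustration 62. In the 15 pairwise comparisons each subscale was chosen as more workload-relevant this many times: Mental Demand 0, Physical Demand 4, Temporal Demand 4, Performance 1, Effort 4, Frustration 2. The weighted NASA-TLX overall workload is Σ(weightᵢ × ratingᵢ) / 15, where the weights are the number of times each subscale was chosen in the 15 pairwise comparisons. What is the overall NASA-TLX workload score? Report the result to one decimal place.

29.7

The tallies are the weights (they sum to 15).
Weighted sum = 0·36 + 4·14 + 4·24 + 1·66 + 4·26 + 2·62
            = 0 + 56 + 96 + 66 + 104 + 124 = 446.
Overall workload = 446 / 15 = 29.7333 ≈ 29.7.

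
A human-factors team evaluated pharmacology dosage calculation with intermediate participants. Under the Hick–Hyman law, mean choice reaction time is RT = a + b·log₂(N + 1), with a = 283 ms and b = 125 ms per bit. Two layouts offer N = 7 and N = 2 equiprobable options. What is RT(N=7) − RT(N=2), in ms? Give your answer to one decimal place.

176.9

RT(7) = 283 + 125·log₂(8) = 283 + 125·3.0000 = 658.0000 ms.
RT(2) = 283 + 125·log₂(3) = 283 + 125·1.5850 = 481.1250 ms.
Difference = 658.0000 − 481.1250 = 176.8750 ≈ 176.9 ms.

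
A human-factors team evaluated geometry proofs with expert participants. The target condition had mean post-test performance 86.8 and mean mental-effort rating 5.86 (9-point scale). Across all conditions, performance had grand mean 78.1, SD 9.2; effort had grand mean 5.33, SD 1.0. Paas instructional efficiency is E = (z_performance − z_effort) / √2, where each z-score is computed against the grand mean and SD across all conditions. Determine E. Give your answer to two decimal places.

0.29

z_performance = (86.8 − 78.1) / 9.2 = 8.7000 / 9.2 = 0.9457.
z_effort = (5.86 − 5.33) / 1.0 = 0.5300 / 1.0 = 0.5300.
z_P − z_E = 0.9457 − 0.5300 = 0.4157.
E = 0.4157 / √2 = 0.4157 / 1.41421 = 0.2939 ≈ 0.29.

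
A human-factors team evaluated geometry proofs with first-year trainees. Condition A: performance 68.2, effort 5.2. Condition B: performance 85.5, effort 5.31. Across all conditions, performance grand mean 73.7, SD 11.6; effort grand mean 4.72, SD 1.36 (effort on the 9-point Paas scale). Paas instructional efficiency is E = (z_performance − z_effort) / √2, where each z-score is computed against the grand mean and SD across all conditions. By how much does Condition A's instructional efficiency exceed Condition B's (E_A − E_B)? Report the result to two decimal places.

-1.00

Condition A: z_P = (68.2 − 73.7)/11.6 = -0.4741; z_E = (5.2 − 4.72)/1.36 = 0.3529; E_A = (-0.4741 − 0.3529)/√2 = -0.5848.
Condition B: z_P = (85.5 − 73.7)/11.6 = 1.0172; z_E = (5.31 − 4.72)/1.36 = 0.4338; E_B = (1.0172 − 0.4338)/√2 = 0.4125.
E_A − E_B = -0.5848 − 0.4125 = -0.9973 ≈ -1.00.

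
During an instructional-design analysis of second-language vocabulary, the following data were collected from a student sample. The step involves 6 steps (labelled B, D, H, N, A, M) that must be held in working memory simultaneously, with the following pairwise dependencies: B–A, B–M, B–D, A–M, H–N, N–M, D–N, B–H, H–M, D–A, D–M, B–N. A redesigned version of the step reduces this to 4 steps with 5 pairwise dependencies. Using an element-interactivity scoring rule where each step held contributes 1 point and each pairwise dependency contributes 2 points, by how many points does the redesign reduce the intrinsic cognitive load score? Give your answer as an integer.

Original: 6 × 1 + 12 × 2 = 6 + 24 = 30.
Redesigned: 4 × 1 + 5 × 2 = 4 + 10 = 14.
Reduction = 30 − 14 = 16.

16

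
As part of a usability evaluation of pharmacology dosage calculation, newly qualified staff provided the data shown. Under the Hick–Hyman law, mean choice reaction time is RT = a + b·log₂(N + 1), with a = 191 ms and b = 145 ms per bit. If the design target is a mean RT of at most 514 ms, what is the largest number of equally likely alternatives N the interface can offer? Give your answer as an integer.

3

Set 191 + 145·log₂(N + 1) ≤ 514.
log₂(N + 1) ≤ (514 − 191) / 145 = 2.2276.
N + 1 ≤ 2^2.2276 = 4.6835.
N ≤ 3.6835, so the largest integer N is 3.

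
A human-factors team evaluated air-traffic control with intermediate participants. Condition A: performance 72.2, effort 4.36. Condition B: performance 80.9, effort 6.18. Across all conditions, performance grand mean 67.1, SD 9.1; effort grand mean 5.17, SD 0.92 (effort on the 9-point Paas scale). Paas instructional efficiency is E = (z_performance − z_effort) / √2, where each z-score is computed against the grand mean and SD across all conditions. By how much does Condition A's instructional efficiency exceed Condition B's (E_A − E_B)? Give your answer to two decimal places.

Condition A: z_P = (72.2 − 67.1)/9.1 = 0.5604; z_E = (4.36 − 5.17)/0.92 = -0.8804; E_A = (0.5604 − (-0.8804))/√2 = 1.0188.
Condition B: z_P = (80.9 − 67.1)/9.1 = 1.5165; z_E = (6.18 − 5.17)/0.92 = 1.0978; E_B = (1.5165 − 1.0978)/√2 = 0.2961.
E_A − E_B = 1.0188 − 0.2961 = 0.7227 ≈ 0.72.

0.72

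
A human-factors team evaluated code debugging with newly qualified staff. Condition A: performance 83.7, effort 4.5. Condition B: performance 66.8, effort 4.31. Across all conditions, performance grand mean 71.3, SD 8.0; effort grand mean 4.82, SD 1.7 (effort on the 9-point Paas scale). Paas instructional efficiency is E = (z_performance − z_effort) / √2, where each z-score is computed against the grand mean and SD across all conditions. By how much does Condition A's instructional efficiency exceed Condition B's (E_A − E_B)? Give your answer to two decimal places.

Condition A: z_P = (83.7 − 71.3)/8.0 = 1.5500; z_E = (4.5 − 4.82)/1.7 = -0.1882; E_A = (1.5500 − (-0.1882))/√2 = 1.2291.
Condition B: z_P = (66.8 − 71.3)/8.0 = -0.5625; z_E = (4.31 − 4.82)/1.7 = -0.3000; E_B = (-0.5625 − (-0.3000))/√2 = -0.1856.
E_A − E_B = 1.2291 − (-0.1856) = 1.4147 ≈ 1.41.

1.41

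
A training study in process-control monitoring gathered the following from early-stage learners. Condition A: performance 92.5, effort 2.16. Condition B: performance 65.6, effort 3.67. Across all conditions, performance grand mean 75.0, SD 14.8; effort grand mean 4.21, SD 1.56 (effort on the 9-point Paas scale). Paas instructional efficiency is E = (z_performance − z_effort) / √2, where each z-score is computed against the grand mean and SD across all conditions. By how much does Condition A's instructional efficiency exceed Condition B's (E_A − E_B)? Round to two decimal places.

Condition A: z_P = (92.5 − 75.0)/14.8 = 1.1824; z_E = (2.16 − 4.21)/1.56 = -1.3141; E_A = (1.1824 − (-1.3141))/√2 = 1.7653.
Condition B: z_P = (65.6 − 75.0)/14.8 = -0.6351; z_E = (3.67 − 4.21)/1.56 = -0.3462; E_B = (-0.6351 − (-0.3462))/√2 = -0.2043.
E_A − E_B = 1.7653 − (-0.2043) = 1.9696 ≈ 1.97.

1.97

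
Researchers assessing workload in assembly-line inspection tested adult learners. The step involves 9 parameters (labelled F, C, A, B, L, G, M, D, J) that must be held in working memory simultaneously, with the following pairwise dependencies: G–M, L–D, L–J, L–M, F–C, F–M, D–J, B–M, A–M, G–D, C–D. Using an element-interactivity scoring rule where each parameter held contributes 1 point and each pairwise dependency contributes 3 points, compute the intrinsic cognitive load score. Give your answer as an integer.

Count of parameters held simultaneously: 9.
Count of pairwise dependencies listed: 11.
Element contribution: 9 × 1 = 9.
Interaction contribution: 11 × 3 = 33.
Intrinsic load = 9 + 33 = 42.

42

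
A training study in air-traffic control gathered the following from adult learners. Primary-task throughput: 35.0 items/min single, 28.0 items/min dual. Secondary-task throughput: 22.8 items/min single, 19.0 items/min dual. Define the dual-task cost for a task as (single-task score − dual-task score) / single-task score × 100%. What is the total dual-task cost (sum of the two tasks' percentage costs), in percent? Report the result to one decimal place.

36.7

Primary cost = (35.0 − 28.0) / 35.0 × 100% = 20.0000%.
Secondary cost = (22.8 − 19.0) / 22.8 × 100% = 16.6667%.
Total = 20.0000% + 16.6667% = 36.6667% ≈ 36.7%.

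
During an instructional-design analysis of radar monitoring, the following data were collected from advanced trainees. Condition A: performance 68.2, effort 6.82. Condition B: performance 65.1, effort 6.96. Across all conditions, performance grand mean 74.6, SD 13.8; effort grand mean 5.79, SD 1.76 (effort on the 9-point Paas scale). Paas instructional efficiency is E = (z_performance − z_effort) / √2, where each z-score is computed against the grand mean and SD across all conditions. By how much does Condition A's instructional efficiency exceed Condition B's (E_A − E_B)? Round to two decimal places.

0.22

Condition A: z_P = (68.2 − 74.6)/13.8 = -0.4638; z_E = (6.82 − 5.79)/1.76 = 0.5852; E_A = (-0.4638 − 0.5852)/√2 = -0.7418.
Condition B: z_P = (65.1 − 74.6)/13.8 = -0.6884; z_E = (6.96 − 5.79)/1.76 = 0.6648; E_B = (-0.6884 − 0.6648)/√2 = -0.9569.
E_A − E_B = -0.7418 − (-0.9569) = 0.2151 ≈ 0.22.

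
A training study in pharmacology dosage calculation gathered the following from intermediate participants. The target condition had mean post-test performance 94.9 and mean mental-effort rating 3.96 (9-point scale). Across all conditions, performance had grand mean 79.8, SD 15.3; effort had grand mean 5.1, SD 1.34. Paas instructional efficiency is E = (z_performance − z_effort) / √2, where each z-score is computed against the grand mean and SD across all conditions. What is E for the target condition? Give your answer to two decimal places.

z_performance = (94.9 − 79.8) / 15.3 = 15.1000 / 15.3 = 0.9869.
z_effort = (3.96 − 5.1) / 1.34 = -1.1400 / 1.34 = -0.8507.
z_P − z_E = 0.9869 − (-0.8507) = 1.8376.
E = 1.8376 / √2 = 1.8376 / 1.41421 = 1.2994 ≈ 1.30.

1.30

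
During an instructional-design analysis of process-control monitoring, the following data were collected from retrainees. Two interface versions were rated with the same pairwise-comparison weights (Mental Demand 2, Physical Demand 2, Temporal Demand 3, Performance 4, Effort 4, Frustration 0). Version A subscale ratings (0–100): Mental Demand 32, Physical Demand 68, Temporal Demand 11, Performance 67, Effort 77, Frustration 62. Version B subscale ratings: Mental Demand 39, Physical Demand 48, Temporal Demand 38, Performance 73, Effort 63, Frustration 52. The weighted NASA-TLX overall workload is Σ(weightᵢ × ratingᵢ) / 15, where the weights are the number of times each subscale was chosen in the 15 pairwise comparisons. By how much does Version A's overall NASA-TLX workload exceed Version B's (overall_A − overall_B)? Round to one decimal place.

Version A weighted sum = 2·32 + 2·68 + 3·11 + 4·67 + 4·77 + 0·62 = 64 + 136 + 33 + 268 + 308 + 0 = 809; overall_A = 809/15 = 53.9333.
Version B weighted sum = 2·39 + 2·48 + 3·38 + 4·73 + 4·63 + 0·52 = 78 + 96 + 114 + 292 + 252 + 0 = 832; overall_B = 832/15 = 55.4667.
Difference = 53.9333 − 55.4667 = -1.5334 ≈ -1.5.

-1.5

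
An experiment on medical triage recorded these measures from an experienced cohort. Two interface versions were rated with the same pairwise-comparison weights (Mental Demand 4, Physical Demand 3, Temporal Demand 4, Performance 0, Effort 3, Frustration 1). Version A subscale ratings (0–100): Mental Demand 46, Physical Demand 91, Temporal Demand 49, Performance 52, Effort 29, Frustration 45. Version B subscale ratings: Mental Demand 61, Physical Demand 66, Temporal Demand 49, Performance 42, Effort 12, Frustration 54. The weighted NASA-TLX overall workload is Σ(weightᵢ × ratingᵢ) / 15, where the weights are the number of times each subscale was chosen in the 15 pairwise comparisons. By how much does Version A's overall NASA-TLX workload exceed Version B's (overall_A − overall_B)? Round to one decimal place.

3.8

Version A weighted sum = 4·46 + 3·91 + 4·49 + 0·52 + 3·29 + 1·45 = 184 + 273 + 196 + 0 + 87 + 45 = 785; overall_A = 785/15 = 52.3333.
Version B weighted sum = 4·61 + 3·66 + 4·49 + 0·42 + 3·12 + 1·54 = 244 + 198 + 196 + 0 + 36 + 54 = 728; overall_B = 728/15 = 48.5333.
Difference = 52.3333 − 48.5333 = 3.8000 ≈ 3.8.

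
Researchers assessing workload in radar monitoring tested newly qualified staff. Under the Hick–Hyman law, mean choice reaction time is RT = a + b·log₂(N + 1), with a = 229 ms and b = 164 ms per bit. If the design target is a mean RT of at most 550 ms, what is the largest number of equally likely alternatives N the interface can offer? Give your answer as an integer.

Set 229 + 164·log₂(N + 1) ≤ 550.
log₂(N + 1) ≤ (550 − 229) / 164 = 1.9573.
N + 1 ≤ 2^1.9573 = 3.8833.
N ≤ 2.8833, so the largest integer N is 2.

2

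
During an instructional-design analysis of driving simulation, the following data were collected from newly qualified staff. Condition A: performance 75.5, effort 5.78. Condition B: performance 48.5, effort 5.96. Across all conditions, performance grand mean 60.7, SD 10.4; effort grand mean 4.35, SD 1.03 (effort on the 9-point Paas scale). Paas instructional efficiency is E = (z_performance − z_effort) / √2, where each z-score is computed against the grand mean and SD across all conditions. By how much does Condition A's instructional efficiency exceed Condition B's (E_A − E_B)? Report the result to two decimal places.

Condition A: z_P = (75.5 − 60.7)/10.4 = 1.4231; z_E = (5.78 − 4.35)/1.03 = 1.3883; E_A = (1.4231 − 1.3883)/√2 = 0.0246.
Condition B: z_P = (48.5 − 60.7)/10.4 = -1.1731; z_E = (5.96 − 4.35)/1.03 = 1.5631; E_B = (-1.1731 − 1.5631)/√2 = -1.9348.
E_A − E_B = 0.0246 − (-1.9348) = 1.9594 ≈ 1.96.

1.96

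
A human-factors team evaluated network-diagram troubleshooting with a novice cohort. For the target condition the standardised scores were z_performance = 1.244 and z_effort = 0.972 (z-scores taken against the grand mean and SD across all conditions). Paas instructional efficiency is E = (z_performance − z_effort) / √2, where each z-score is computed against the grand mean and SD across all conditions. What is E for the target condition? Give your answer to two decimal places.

0.19

z_P − z_E = 1.244 − 0.972 = 0.2720.
E = 0.2720 / √2 = 0.2720 / 1.41421 = 0.1923 ≈ 0.19.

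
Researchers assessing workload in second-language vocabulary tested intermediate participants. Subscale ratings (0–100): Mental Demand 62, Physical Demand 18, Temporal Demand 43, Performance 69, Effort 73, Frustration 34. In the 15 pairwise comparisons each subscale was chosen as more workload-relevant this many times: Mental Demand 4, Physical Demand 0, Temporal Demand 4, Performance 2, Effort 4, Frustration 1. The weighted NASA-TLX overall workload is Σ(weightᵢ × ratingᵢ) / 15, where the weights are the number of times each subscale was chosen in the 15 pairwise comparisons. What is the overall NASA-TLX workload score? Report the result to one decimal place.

58.9

The tallies are the weights (they sum to 15).
Weighted sum = 4·62 + 0·18 + 4·43 + 2·69 + 4·73 + 1·34
            = 248 + 0 + 172 + 138 + 292 + 34 = 884.
Overall workload = 884 / 15 = 58.9333 ≈ 58.9.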